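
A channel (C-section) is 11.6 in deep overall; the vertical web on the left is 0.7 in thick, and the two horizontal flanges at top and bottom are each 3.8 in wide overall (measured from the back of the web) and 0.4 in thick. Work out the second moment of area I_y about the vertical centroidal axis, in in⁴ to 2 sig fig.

I_y ≈ 9.2 in⁴

Treat the section as a set of non-overlapping primitives; coordinates are from the bounding-box lower-left.
Web: 0.7 × 11.6, A = 8.12 in², x = 0.35 in, Ī = 0.3316 in⁴.
Top flange (beyond web): 3.1 × 0.4, A = 1.24 in², x = 2.25 in, Ī = 0.993 in⁴.
Bottom flange (beyond web): 3.1 × 0.4, A = 1.24 in², x = 2.25 in, Ī = 0.993 in⁴.
Centroid: x̄ = ΣA·x / ΣA = 0.7945 in.
Transfer each piece to the vertical centroidal axis using Ī + A·d² with d = x − 0.7945:
  web: d = -0.4445 in → contributes +1.936 in⁴
  top flange (beyond web): d = 1.455 in → contributes +3.62 in⁴
  bottom flange (beyond web): d = 1.455 in → contributes +3.62 in⁴
Total I = 9.176 in⁴.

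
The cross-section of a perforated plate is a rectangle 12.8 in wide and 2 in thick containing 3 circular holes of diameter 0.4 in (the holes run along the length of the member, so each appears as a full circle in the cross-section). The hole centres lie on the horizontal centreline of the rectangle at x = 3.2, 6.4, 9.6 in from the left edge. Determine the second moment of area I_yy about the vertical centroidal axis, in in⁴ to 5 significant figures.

I_yy ≈ 346.95 in⁴

Decompose the section into non-overlapping parts with the origin at the bottom-left of its bounding rectangle.
Plate: 12.8 × 2, A = 25.6 in², x = 6.4 in, Ī = 349.5253 in⁴.
Hole 1 (subtracted): ⌀0.4, A = 0.1256637 in², x = 3.2 in, Ī = 0.001256637 in⁴.
Hole 2 (subtracted): ⌀0.4, A = 0.1256637 in², x = 6.4 in, Ī = 0.001256637 in⁴.
Hole 3 (subtracted): ⌀0.4, A = 0.1256637 in², x = 9.6 in, Ī = 0.001256637 in⁴.
By symmetry the centroid is at mid-width, x̄ = 6.4 in.
Transfer each piece to the vertical centroidal axis using Ī + A·d² with d = x − 6.4:
  plate: d = 0 in → contributes +349.5253 in⁴
  hole 1: d = -3.2 in → contributes −1.288053 in⁴
  hole 2: d = 0 in → contributes −0.001256637 in⁴
  hole 3: d = 3.2 in → contributes −1.288053 in⁴
Total I = 346.948 in⁴.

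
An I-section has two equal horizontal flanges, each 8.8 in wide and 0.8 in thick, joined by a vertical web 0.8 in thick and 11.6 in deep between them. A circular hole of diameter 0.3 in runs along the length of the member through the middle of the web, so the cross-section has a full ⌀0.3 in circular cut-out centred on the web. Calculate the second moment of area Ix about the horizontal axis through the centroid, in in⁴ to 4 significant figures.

Ix ≈ 646.0 in⁴

Split into non-overlapping primitives; take the origin at the lower-left of the bounding box.
Bottom flange: 8.8 × 0.8, A = 7.04 in², y = 0.4 in, Ī = 0.375467 in⁴.
Web: 0.8 × 11.6, A = 9.28 in², y = 6.6 in, Ī = 104.06 in⁴.
Top flange: 8.8 × 0.8, A = 7.04 in², y = 12.8 in, Ī = 0.375467 in⁴.
Hole (subtracted): ⌀0.3, A = 0.0706858 in², y = 6.6 in, Ī = 0.000397608 in⁴.
By symmetry the centroid is at mid-height, ȳ = 6.6 in.
Transfer each piece to the horizontal axis through the centroid using Ī + A·d² with d = y − 6.6:
  bottom flange: d = -6.2 in → contributes +270.993 in⁴
  web: d = 0 in → contributes +104.06 in⁴
  top flange: d = 6.2 in → contributes +270.993 in⁴
  hole: d = 0 in → contributes −0.000397608 in⁴
Total I = 646.045 in⁴.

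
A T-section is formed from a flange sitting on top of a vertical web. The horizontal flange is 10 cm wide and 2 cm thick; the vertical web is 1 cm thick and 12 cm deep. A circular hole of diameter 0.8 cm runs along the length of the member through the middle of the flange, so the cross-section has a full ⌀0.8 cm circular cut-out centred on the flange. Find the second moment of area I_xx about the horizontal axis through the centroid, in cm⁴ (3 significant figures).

I_xx ≈ 515 cm⁴

Decompose the section into non-overlapping parts with the origin at the bottom-left of its bounding rectangle.
Flange: 10 × 2, A = 20 cm², y = 13 cm, Ī = 6.6667 cm⁴.
Web: 1 × 12, A = 12 cm², y = 6 cm, Ī = 144 cm⁴.
Hole (subtracted): ⌀0.8, A = 0.50265 cm², y = 13 cm, Ī = 0.020106 cm⁴.
Centroid: ȳ = ΣA·y / ΣA = 10.333 cm.
Transfer each piece to the horizontal axis through the centroid using Ī + A·d² with d = y − 10.333:
  flange: d = 2.6669 cm → contributes +148.91 cm⁴
  web: d = -4.3331 cm → contributes +369.31 cm⁴
  hole: d = 2.6669 cm → contributes −3.5951 cm⁴
Total I = 514.63 cm⁴.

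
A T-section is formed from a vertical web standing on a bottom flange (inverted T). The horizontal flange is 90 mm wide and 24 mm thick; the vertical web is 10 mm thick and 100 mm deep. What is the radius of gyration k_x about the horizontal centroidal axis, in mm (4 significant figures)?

k_x ≈ 33.59 mm

Treat the section as a set of non-overlapping primitives; coordinates are from the bounding-box lower-left.
Flange: 90 × 24, A = 2 160 mm², y = 12 mm, Ī = 103 680 mm⁴.
Web: 10 × 100, A = 1 000 mm², y = 74 mm, Ī = 833 333 mm⁴.
Centroid: ȳ = ΣA·y / ΣA = 31.6203 mm.
Transfer each piece to the horizontal centroidal axis using Ī + A·d² with d = y − 31.6203:
  flange: d = -19.6203 mm → contributes +935 181 mm⁴
  web: d = 42.3797 mm → contributes +2 629 376 mm⁴
Total I = 3 564 558 mm⁴.
Radius of gyration: k = √(I/A) = √(3 564 558 / 3 160) = 33.5861 mm.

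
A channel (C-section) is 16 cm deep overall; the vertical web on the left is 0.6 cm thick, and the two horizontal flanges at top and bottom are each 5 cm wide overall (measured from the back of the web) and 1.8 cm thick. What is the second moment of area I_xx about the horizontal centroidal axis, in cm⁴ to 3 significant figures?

Split into non-overlapping primitives; take the origin at the lower-left of the bounding box.
Web: 0.6 × 16, A = 9.6 cm², y = 8 cm, Ī = 204.8 cm⁴.
Top flange (beyond web): 4.4 × 1.8, A = 7.92 cm², y = 15.1 cm, Ī = 2.1384 cm⁴.
Bottom flange (beyond web): 4.4 × 1.8, A = 7.92 cm², y = 0.9 cm, Ī = 2.1384 cm⁴.
By symmetry the centroid is at mid-height, ȳ = 8 cm.
Transfer each piece to the horizontal centroidal axis using Ī + A·d² with d = y − 8:
  web: d = 0 cm → contributes +204.8 cm⁴
  top flange (beyond web): d = 7.1 cm → contributes +401.39 cm⁴
  bottom flange (beyond web): d = -7.1 cm → contributes +401.39 cm⁴
Total I = 1007.6 cm⁴.

I_xx ≈ 1010 cm⁴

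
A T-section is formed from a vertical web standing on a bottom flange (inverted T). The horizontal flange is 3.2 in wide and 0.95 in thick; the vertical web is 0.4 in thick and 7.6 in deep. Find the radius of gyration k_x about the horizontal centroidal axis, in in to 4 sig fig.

k_x ≈ 2.648 in

Break the section into simple shapes (no overlaps), measuring from the bottom-left corner of the bounding box.
Flange: 3.2 × 0.95, A = 3.04 in², y = 0.475 in, Ī = 0.228633 in⁴.
Web: 0.4 × 7.6, A = 3.04 in², y = 4.75 in, Ī = 14.6325 in⁴.
Centroid: ȳ = ΣA·y / ΣA = 2.6125 in.
Transfer each piece to the horizontal centroidal axis using Ī + A·d² with d = y − 2.6125:
  flange: d = -2.1375 in → contributes +14.1181 in⁴
  web: d = 2.1375 in → contributes +28.522 in⁴
Total I = 42.6401 in⁴.
Radius of gyration: k = √(I/A) = √(42.6401 / 6.08) = 2.64824 in.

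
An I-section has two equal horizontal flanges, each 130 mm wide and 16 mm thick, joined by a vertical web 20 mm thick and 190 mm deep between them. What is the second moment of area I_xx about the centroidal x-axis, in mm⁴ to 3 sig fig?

Break the section into simple shapes (no overlaps), measuring from the bottom-left corner of the bounding box.
Bottom flange: 130 × 16, A = 2 080 mm², y = 8 mm, Ī = 44 373 mm⁴.
Web: 20 × 190, A = 3 800 mm², y = 111 mm, Ī = 11 431 667 mm⁴.
Top flange: 130 × 16, A = 2 080 mm², y = 214 mm, Ī = 44 373 mm⁴.
By symmetry the centroid is at mid-height, ȳ = 111 mm.
Transfer each piece to the centroidal x-axis using Ī + A·d² with d = y − 111:
  bottom flange: d = -103 mm → contributes +22 111 093 mm⁴
  web: d = 0 mm → contributes +11 431 667 mm⁴
  top flange: d = 103 mm → contributes +22 111 093 mm⁴
Total I = 55 653 853 mm⁴.

I_xx ≈ 5.57 × 10⁷ mm⁴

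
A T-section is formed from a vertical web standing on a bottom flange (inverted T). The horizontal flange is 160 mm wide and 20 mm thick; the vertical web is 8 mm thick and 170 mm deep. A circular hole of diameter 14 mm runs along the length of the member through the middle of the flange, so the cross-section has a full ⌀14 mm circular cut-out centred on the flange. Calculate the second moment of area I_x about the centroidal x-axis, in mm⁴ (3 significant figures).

I_x ≈ 1.19 × 10⁷ mm⁴

Break the section into simple shapes (no overlaps), measuring from the bottom-left corner of the bounding box.
Flange: 160 × 20, A = 3 200 mm², y = 10 mm, Ī = 106 667 mm⁴.
Web: 8 × 170, A = 1 360 mm², y = 105 mm, Ī = 3 275 333 mm⁴.
Hole (subtracted): ⌀14, A = 153.94 mm², y = 10 mm, Ī = 1885.7 mm⁴.
Centroid: ȳ = ΣA·y / ΣA = 39.323 mm.
Transfer each piece to the centroidal x-axis using Ī + A·d² with d = y − 39.323:
  flange: d = -29.323 mm → contributes +2 858 194 mm⁴
  web: d = 65.677 mm → contributes +9 141 608 mm⁴
  hole: d = -29.323 mm → contributes −134 250 mm⁴
Total I = 11 865 552 mm⁴.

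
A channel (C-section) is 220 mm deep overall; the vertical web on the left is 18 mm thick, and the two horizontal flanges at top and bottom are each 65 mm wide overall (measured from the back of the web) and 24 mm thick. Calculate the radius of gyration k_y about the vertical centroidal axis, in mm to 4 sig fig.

Break the section into simple shapes (no overlaps), measuring from the bottom-left corner of the bounding box.
Web: 18 × 220, A = 3 960 mm², x = 9 mm, Ī = 106 920 mm⁴.
Top flange (beyond web): 47 × 24, A = 1 128 mm², x = 41.5 mm, Ī = 207 646 mm⁴.
Bottom flange (beyond web): 47 × 24, A = 1 128 mm², x = 41.5 mm, Ī = 207 646 mm⁴.
Centroid: x̄ = ΣA·x / ΣA = 20.7954 mm.
Transfer each piece to the vertical centroidal axis using Ī + A·d² with d = x − 20.7954:
  web: d = -11.7954 mm → contributes +657 877 mm⁴
  top flange (beyond web): d = 20.7046 mm → contributes +691 199 mm⁴
  bottom flange (beyond web): d = 20.7046 mm → contributes +691 199 mm⁴
Total I = 2 040 276 mm⁴.
Radius of gyration: k = √(I/A) = √(2 040 276 / 6 216) = 18.1171 mm.

k_y ≈ 18.12 mm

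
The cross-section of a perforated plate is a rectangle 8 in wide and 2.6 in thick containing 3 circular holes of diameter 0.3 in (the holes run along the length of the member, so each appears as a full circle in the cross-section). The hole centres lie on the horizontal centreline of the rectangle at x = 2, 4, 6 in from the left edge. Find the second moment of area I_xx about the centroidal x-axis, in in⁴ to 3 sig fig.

I_xx ≈ 11.7 in⁴

Split into non-overlapping primitives; take the origin at the lower-left of the bounding box.
Plate: 8 × 2.6, A = 20.8 in², y = 1.3 in, Ī = 11.717 in⁴.
Hole 1 (subtracted): ⌀0.3, A = 0.070686 in², y = 1.3 in, Ī = 0.00039761 in⁴.
Hole 2 (subtracted): ⌀0.3, A = 0.070686 in², y = 1.3 in, Ī = 0.00039761 in⁴.
Hole 3 (subtracted): ⌀0.3, A = 0.070686 in², y = 1.3 in, Ī = 0.00039761 in⁴.
By symmetry the centroid is at mid-height, ȳ = 1.3 in.
All pieces are centred on the centroidal x-axis, so I = ΣĪ (holes subtracted) = 11.716 in⁴.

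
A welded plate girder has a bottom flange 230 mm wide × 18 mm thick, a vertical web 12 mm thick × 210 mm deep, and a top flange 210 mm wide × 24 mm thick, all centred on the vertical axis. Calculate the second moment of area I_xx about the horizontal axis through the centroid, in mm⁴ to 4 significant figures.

Decompose the section into non-overlapping parts with the origin at the bottom-left of its bounding rectangle.
Bottom plate: 230 × 18, A = 4 140 mm², y = 9 mm, Ī = 111 780 mm⁴.
Web plate: 12 × 210, A = 2 520 mm², y = 123 mm, Ī = 9 261 000 mm⁴.
Top plate: 210 × 24, A = 5 040 mm², y = 240 mm, Ī = 241 920 mm⁴.
Centroid: ȳ = ΣA·y / ΣA = 133.062 mm.
Transfer each piece to the horizontal axis through the centroid using Ī + A·d² with d = y − 133.062:
  bottom plate: d = -124.062 mm → contributes +63 831 618 mm⁴
  web plate: d = -10.0615 mm → contributes +9 516 111 mm⁴
  top plate: d = 106.938 mm → contributes +57 878 526 mm⁴
Total I = 131 226 256 mm⁴.

I_xx ≈ 1.312 × 10⁸ mm⁴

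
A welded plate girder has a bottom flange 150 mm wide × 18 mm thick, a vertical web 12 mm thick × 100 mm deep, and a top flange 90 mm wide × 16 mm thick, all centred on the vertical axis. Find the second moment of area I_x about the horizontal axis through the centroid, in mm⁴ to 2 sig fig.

I_x ≈ 1.4 × 10⁷ mm⁴

Break the section into simple shapes (no overlaps), measuring from the bottom-left corner of the bounding box.
Bottom plate: 150 × 18, A = 2 700 mm², y = 9 mm, Ī = 72 900 mm⁴.
Web plate: 12 × 100, A = 1 200 mm², y = 68 mm, Ī = 1 000 000 mm⁴.
Top plate: 90 × 16, A = 1 440 mm², y = 126 mm, Ī = 30 720 mm⁴.
Centroid: ȳ = ΣA·y / ΣA = 53.81 mm.
Transfer each piece to the horizontal axis through the centroid using Ī + A·d² with d = y − 53.81:
  bottom plate: d = -44.81 mm → contributes +5 494 083 mm⁴
  web plate: d = 14.19 mm → contributes +1 241 662 mm⁴
  top plate: d = 72.19 mm → contributes +7 535 341 mm⁴
Total I = 14 271 085 mm⁴.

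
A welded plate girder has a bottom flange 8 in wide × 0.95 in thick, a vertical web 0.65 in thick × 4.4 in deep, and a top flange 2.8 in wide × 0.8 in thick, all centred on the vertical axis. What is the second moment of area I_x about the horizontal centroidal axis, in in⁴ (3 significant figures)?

Treat the section as a set of non-overlapping primitives; coordinates are from the bounding-box lower-left.
Bottom plate: 8 × 0.95, A = 7.6 in², y = 0.475 in, Ī = 0.57158 in⁴.
Web plate: 0.65 × 4.4, A = 2.86 in², y = 3.15 in, Ī = 4.6141 in⁴.
Top plate: 2.8 × 0.8, A = 2.24 in², y = 5.75 in, Ī = 0.11947 in⁴.
Centroid: ȳ = ΣA·y / ΣA = 2.0078 in.
Transfer each piece to the horizontal centroidal axis using Ī + A·d² with d = y − 2.0078:
  bottom plate: d = -1.5328 in → contributes +18.427 in⁴
  web plate: d = 1.1422 in → contributes +8.3454 in⁴
  top plate: d = 3.7422 in → contributes +31.489 in⁴
Total I = 58.262 in⁴.

I_x ≈ 58.3 in⁴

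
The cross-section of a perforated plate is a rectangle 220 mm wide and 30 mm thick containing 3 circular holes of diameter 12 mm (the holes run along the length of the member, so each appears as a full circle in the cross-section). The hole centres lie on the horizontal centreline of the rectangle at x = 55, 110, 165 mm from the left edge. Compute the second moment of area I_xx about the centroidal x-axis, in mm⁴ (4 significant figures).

I_xx ≈ 4.919 × 10⁵ mm⁴

Treat the section as a set of non-overlapping primitives; coordinates are from the bounding-box lower-left.
Plate: 220 × 30, A = 6 600 mm², y = 15 mm, Ī = 495 000 mm⁴.
Hole 1 (subtracted): ⌀12, A = 113.097 mm², y = 15 mm, Ī = 1017.88 mm⁴.
Hole 2 (subtracted): ⌀12, A = 113.097 mm², y = 15 mm, Ī = 1017.88 mm⁴.
Hole 3 (subtracted): ⌀12, A = 113.097 mm², y = 15 mm, Ī = 1017.88 mm⁴.
By symmetry the centroid is at mid-height, ȳ = 15 mm.
All pieces are centred on the centroidal x-axis, so I = ΣĪ (holes subtracted) = 491 946 mm⁴.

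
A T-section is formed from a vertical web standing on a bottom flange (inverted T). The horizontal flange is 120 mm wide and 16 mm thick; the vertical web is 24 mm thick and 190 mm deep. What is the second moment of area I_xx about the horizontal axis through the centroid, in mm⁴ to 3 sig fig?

Treat the section as a set of non-overlapping primitives; coordinates are from the bounding-box lower-left.
Flange: 120 × 16, A = 1 920 mm², y = 8 mm, Ī = 40 960 mm⁴.
Web: 24 × 190, A = 4 560 mm², y = 111 mm, Ī = 13 718 000 mm⁴.
Centroid: ȳ = ΣA·y / ΣA = 80.481 mm.
Transfer each piece to the horizontal axis through the centroid using Ī + A·d² with d = y − 80.481:
  flange: d = -72.481 mm → contributes +10 127 805 mm⁴
  web: d = 30.519 mm → contributes +17 965 093 mm⁴
Total I = 28 092 898 mm⁴.

I_xx ≈ 2.81 × 10⁷ mm⁴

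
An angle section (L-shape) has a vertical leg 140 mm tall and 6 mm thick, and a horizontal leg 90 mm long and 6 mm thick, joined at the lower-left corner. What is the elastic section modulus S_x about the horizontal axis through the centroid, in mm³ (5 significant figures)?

Decompose the section into non-overlapping parts with the origin at the bottom-left of its bounding rectangle.
Vertical leg: 6 × 140, A = 840 mm², y = 70 mm, Ī = 1 372 000 mm⁴.
Horizontal leg (remainder): 84 × 6, A = 504 mm², y = 3 mm, Ī = 1 512 mm⁴.
Centroid: ȳ = ΣA·y / ΣA = 44.875 mm.
Transfer each piece to the horizontal axis through the centroid using Ī + A·d² with d = y − 44.875:
  vertical leg: d = 25.125 mm → contributes +1 902 263 mm⁴
  horizontal leg (remainder): d = -41.875 mm → contributes +885283.9 mm⁴
Total I = 2 787 547 mm⁴.
Extreme fibre distance c = 95.125 mm; S = I/c = 29304.04 mm³.

S_x ≈ 2.9304 × 10⁴ mm³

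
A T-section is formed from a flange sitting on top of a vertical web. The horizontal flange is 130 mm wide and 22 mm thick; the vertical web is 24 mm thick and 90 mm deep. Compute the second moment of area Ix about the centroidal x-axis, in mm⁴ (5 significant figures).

Treat the section as a set of non-overlapping primitives; coordinates are from the bounding-box lower-left.
Flange: 130 × 22, A = 2 860 mm², y = 101 mm, Ī = 115353.3 mm⁴.
Web: 24 × 90, A = 2 160 mm², y = 45 mm, Ī = 1 458 000 mm⁴.
Centroid: ȳ = ΣA·y / ΣA = 76.90438 mm.
Transfer each piece to the centroidal x-axis using Ī + A·d² with d = y − 76.90438:
  flange: d = 24.09562 mm → contributes +1 775 866 mm⁴
  web: d = -31.90438 mm → contributes +3 656 642 mm⁴
Total I = 5 432 507 mm⁴.

Ix ≈ 5.4325 × 10⁶ mm⁴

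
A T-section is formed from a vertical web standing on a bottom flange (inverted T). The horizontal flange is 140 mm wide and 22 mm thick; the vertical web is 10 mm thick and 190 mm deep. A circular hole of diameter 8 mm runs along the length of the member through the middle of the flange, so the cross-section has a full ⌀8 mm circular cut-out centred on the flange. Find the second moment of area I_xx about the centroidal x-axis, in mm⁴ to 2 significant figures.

I_xx ≈ 1.9 × 10⁷ mm⁴

Break the section into simple shapes (no overlaps), measuring from the bottom-left corner of the bounding box.
Flange: 140 × 22, A = 3 080 mm², y = 11 mm, Ī = 124 227 mm⁴.
Web: 10 × 190, A = 1 900 mm², y = 117 mm, Ī = 5 715 833 mm⁴.
Hole (subtracted): ⌀8, A = 50.27 mm², y = 11 mm, Ī = 201.1 mm⁴.
Centroid: ȳ = ΣA·y / ΣA = 51.85 mm.
Transfer each piece to the centroidal x-axis using Ī + A·d² with d = y − 51.85:
  flange: d = -40.85 mm → contributes +5 264 931 mm⁴
  web: d = 65.15 mm → contributes +13 779 404 mm⁴
  hole: d = -40.85 mm → contributes −84 097 mm⁴
Total I = 18 960 238 mm⁴.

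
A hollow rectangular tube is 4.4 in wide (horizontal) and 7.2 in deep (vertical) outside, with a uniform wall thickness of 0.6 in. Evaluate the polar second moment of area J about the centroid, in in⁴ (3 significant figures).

J ≈ 114 in⁴

Decompose the section into non-overlapping parts with the origin at the bottom-left of its bounding rectangle.
Outer rectangle: 4.4 × 7.2, A = 31.68 in², y = 3.6 in, Ī = 136.86 in⁴.
Inner void (subtracted): 3.2 × 6, A = 19.2 in², y = 3.6 in, Ī = 57.6 in⁴.
By symmetry the centroid is at mid-height, ȳ = 3.6 in.
All pieces are centred on the centroidal x-axis, so I = ΣĪ (holes subtracted) = 79.258 in⁴.
Repeating about the centroidal y-axis gives I_y = 34.726 in⁴.
Polar second moment: J = I_x + I_y = 113.98 in⁴.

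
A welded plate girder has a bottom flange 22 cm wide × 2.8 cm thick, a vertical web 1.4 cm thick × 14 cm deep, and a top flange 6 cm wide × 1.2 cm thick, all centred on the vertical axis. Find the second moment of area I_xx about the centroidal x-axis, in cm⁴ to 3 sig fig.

I_xx ≈ 2700 cm⁴

Treat the section as a set of non-overlapping primitives; coordinates are from the bounding-box lower-left.
Bottom plate: 22 × 2.8, A = 61.6 cm², y = 1.4 cm, Ī = 40.245 cm⁴.
Web plate: 1.4 × 14, A = 19.6 cm², y = 9.8 cm, Ī = 320.13 cm⁴.
Top plate: 6 × 1.2, A = 7.2 cm², y = 17.4 cm, Ī = 0.864 cm⁴.
Centroid: ȳ = ΣA·y / ΣA = 4.5656 cm.
Transfer each piece to the centroidal x-axis using Ī + A·d² with d = y − 4.5656:
  bottom plate: d = -3.1656 cm → contributes +657.54 cm⁴
  web plate: d = 5.2344 cm → contributes +857.15 cm⁴
  top plate: d = 12.834 cm → contributes +1186.9 cm⁴
Total I = 2701.6 cm⁴.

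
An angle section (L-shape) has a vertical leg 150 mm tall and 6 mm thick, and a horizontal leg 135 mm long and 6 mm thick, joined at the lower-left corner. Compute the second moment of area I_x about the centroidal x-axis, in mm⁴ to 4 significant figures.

I_x ≈ 3.847 × 10⁶ mm⁴

Split into non-overlapping primitives; take the origin at the lower-left of the bounding box.
Vertical leg: 6 × 150, A = 900 mm², y = 75 mm, Ī = 1 687 500 mm⁴.
Horizontal leg (remainder): 129 × 6, A = 774 mm², y = 3 mm, Ī = 2 322 mm⁴.
Centroid: ȳ = ΣA·y / ΣA = 41.7097 mm.
Transfer each piece to the centroidal x-axis using Ī + A·d² with d = y − 41.7097:
  vertical leg: d = 33.2903 mm → contributes +2 684 921 mm⁴
  horizontal leg (remainder): d = -38.7097 mm → contributes +1 162 114 mm⁴
Total I = 3 847 035 mm⁴.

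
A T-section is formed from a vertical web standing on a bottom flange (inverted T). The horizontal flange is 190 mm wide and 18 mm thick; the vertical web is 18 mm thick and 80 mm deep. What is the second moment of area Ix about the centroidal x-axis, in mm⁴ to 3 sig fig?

Ix ≈ 3.29 × 10⁶ mm⁴

Decompose the section into non-overlapping parts with the origin at the bottom-left of its bounding rectangle.
Flange: 190 × 18, A = 3 420 mm², y = 9 mm, Ī = 92 340 mm⁴.
Web: 18 × 80, A = 1 440 mm², y = 58 mm, Ī = 768 000 mm⁴.
Centroid: ȳ = ΣA·y / ΣA = 23.519 mm.
Transfer each piece to the centroidal x-axis using Ī + A·d² with d = y − 23.519:
  flange: d = -14.519 mm → contributes +813 233 mm⁴
  web: d = 34.481 mm → contributes +2 480 120 mm⁴
Total I = 3 293 353 mm⁴.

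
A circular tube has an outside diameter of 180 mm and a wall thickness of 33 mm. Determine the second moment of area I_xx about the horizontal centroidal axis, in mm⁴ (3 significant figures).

I_xx ≈ 4.32 × 10⁷ mm⁴

Decompose the section into non-overlapping parts with the origin at the bottom-left of its bounding rectangle.
Outer circle: ⌀180, A = 25 447 mm², y = 90 mm, Ī = 51 529 974 mm⁴.
Bore (subtracted): ⌀114, A = 10 207 mm², y = 90 mm, Ī = 8 290 664 mm⁴.
By symmetry the centroid is at mid-height, ȳ = 90 mm.
All pieces are centred on the horizontal centroidal axis, so I = ΣĪ (holes subtracted) = 43 239 310 mm⁴.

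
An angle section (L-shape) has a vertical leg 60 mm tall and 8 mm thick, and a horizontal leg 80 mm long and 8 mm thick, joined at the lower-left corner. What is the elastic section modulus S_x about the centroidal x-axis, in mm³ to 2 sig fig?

Treat the section as a set of non-overlapping primitives; coordinates are from the bounding-box lower-left.
Vertical leg: 8 × 60, A = 480 mm², y = 30 mm, Ī = 144 000 mm⁴.
Horizontal leg (remainder): 72 × 8, A = 576 mm², y = 4 mm, Ī = 3 072 mm⁴.
Centroid: ȳ = ΣA·y / ΣA = 15.82 mm.
Transfer each piece to the centroidal x-axis using Ī + A·d² with d = y − 15.82:
  vertical leg: d = 14.18 mm → contributes +240 540 mm⁴
  horizontal leg (remainder): d = -11.82 mm → contributes +83 522 mm⁴
Total I = 324 061 mm⁴.
Extreme fibre distance c = 44.18 mm; S = I/c = 7 335 mm³.

S_x ≈ 7300 mm³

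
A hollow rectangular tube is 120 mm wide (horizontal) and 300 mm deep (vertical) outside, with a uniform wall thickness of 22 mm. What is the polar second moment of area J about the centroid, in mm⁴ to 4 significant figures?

Decompose the section into non-overlapping parts with the origin at the bottom-left of its bounding rectangle.
Outer rectangle: 120 × 300, A = 36 000 mm², y = 150 mm, Ī = 270 000 000 mm⁴.
Inner void (subtracted): 76 × 256, A = 19 456 mm², y = 150 mm, Ī = 106 255 701 mm⁴.
By symmetry the centroid is at mid-height, ȳ = 150 mm.
All pieces are centred on the centroidal x-axis, so I = ΣĪ (holes subtracted) = 163 744 299 mm⁴.
Repeating about the centroidal y-axis gives I_y = 33 835 179 mm⁴.
Polar second moment: J = I_x + I_y = 197 579 477 mm⁴.

J ≈ 1.976 × 10⁸ mm⁴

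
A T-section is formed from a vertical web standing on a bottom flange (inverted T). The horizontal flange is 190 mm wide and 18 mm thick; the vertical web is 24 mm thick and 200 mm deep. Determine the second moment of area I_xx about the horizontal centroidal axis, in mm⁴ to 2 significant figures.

I_xx ≈ 4.0 × 10⁷ mm⁴

Decompose the section into non-overlapping parts with the origin at the bottom-left of its bounding rectangle.
Flange: 190 × 18, A = 3 420 mm², y = 9 mm, Ī = 92 340 mm⁴.
Web: 24 × 200, A = 4 800 mm², y = 118 mm, Ī = 16 000 000 mm⁴.
Centroid: ȳ = ΣA·y / ΣA = 72.65 mm.
Transfer each piece to the horizontal centroidal axis using Ī + A·d² with d = y − 72.65:
  flange: d = -63.65 mm → contributes +13 947 704 mm⁴
  web: d = 45.35 mm → contributes +25 871 947 mm⁴
Total I = 39 819 651 mm⁴.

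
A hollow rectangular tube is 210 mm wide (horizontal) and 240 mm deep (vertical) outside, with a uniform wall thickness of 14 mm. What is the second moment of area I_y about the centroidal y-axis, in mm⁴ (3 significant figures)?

Treat the section as a set of non-overlapping primitives; coordinates are from the bounding-box lower-left.
Outer rectangle: 210 × 240, A = 50 400 mm², x = 105 mm, Ī = 185 220 000 mm⁴.
Inner void (subtracted): 182 × 212, A = 38 584 mm², x = 105 mm, Ī = 106 504 701 mm⁴.
By symmetry the centroid is at mid-width, x̄ = 105 mm.
All pieces are centred on the centroidal y-axis, so I = ΣĪ (holes subtracted) = 78 715 299 mm⁴.

I_y ≈ 7.87 × 10⁷ mm⁴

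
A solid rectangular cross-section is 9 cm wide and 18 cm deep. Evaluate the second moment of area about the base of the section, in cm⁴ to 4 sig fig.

I_base ≈ 1.750 × 10⁴ cm⁴

The section: 9 × 18, A = 162 cm², y = 9 cm, Ī = 4 374 cm⁴.
Transfer it to the base of the section using Ī + A·d² with d = y − 0:
  the section: d = 9 cm → contributes +17 496 cm⁴
Total I = 17 496 cm⁴.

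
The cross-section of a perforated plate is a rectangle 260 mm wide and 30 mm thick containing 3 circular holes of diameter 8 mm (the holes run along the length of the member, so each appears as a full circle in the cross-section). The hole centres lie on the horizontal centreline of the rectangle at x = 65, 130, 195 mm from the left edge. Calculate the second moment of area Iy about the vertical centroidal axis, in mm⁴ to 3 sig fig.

Iy ≈ 4.35 × 10⁷ mm⁴

Decompose the section into non-overlapping parts with the origin at the bottom-left of its bounding rectangle.
Plate: 260 × 30, A = 7 800 mm², x = 130 mm, Ī = 43 940 000 mm⁴.
Hole 1 (subtracted): ⌀8, A = 50.265 mm², x = 65 mm, Ī = 201.06 mm⁴.
Hole 2 (subtracted): ⌀8, A = 50.265 mm², x = 130 mm, Ī = 201.06 mm⁴.
Hole 3 (subtracted): ⌀8, A = 50.265 mm², x = 195 mm, Ī = 201.06 mm⁴.
By symmetry the centroid is at mid-width, x̄ = 130 mm.
Transfer each piece to the vertical centroidal axis using Ī + A·d² with d = x − 130:
  plate: d = 0 mm → contributes +43 940 000 mm⁴
  hole 1: d = -65 mm → contributes −212 573 mm⁴
  hole 2: d = 0 mm → contributes −201.06 mm⁴
  hole 3: d = 65 mm → contributes −212 573 mm⁴
Total I = 43 514 653 mm⁴.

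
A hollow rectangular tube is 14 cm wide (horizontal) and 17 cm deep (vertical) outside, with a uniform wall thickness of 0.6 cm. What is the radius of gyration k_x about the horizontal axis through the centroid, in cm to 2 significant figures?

k_x ≈ 6.5 cm

Split into non-overlapping primitives; take the origin at the lower-left of the bounding box.
Outer rectangle: 14 × 17, A = 238 cm², y = 8.5 cm, Ī = 5 732 cm⁴.
Inner void (subtracted): 12.8 × 15.8, A = 202.2 cm², y = 8.5 cm, Ī = 4 207 cm⁴.
By symmetry the centroid is at mid-height, ȳ = 8.5 cm.
All pieces are centred on the horizontal axis through the centroid, so I = ΣĪ (holes subtracted) = 1 525 cm⁴.
Radius of gyration: k = √(I/A) = √(1 525 / 35.76) = 6.529 cm.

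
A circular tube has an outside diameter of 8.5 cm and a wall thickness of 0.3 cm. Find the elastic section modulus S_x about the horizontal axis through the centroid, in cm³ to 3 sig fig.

S_x ≈ 15.3 cm³

Treat the section as a set of non-overlapping primitives; coordinates are from the bounding-box lower-left.
Outer circle: ⌀8.5, A = 56.745 cm², y = 4.25 cm, Ī = 256.24 cm⁴.
Bore (subtracted): ⌀7.9, A = 49.017 cm², y = 4.25 cm, Ī = 191.2 cm⁴.
By symmetry the centroid is at mid-height, ȳ = 4.25 cm.
All pieces are centred on the horizontal axis through the centroid, so I = ΣĪ (holes subtracted) = 65.043 cm⁴.
Extreme fibre distance c = 4.25 cm; S = I/c = 15.304 cm³.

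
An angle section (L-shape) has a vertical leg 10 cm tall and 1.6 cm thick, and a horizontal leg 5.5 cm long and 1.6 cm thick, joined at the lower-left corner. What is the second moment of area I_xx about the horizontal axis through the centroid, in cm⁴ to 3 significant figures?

Treat the section as a set of non-overlapping primitives; coordinates are from the bounding-box lower-left.
Vertical leg: 1.6 × 10, A = 16 cm², y = 5 cm, Ī = 133.33 cm⁴.
Horizontal leg (remainder): 3.9 × 1.6, A = 6.24 cm², y = 0.8 cm, Ī = 1.3312 cm⁴.
Centroid: ȳ = ΣA·y / ΣA = 3.8216 cm.
Transfer each piece to the horizontal axis through the centroid using Ī + A·d² with d = y − 3.8216:
  vertical leg: d = 1.1784 cm → contributes +155.55 cm⁴
  horizontal leg (remainder): d = -3.0216 cm → contributes +58.302 cm⁴
Total I = 213.85 cm⁴.

I_xx ≈ 214 cm⁴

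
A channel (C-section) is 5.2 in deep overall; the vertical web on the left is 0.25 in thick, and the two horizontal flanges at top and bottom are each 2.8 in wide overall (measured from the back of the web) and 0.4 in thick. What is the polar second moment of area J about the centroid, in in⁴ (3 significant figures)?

Decompose the section into non-overlapping parts with the origin at the bottom-left of its bounding rectangle.
Web: 0.25 × 5.2, A = 1.3 in², y = 2.6 in, Ī = 2.9293 in⁴.
Top flange (beyond web): 2.55 × 0.4, A = 1.02 in², y = 5 in, Ī = 0.0136 in⁴.
Bottom flange (beyond web): 2.55 × 0.4, A = 1.02 in², y = 0.2 in, Ī = 0.0136 in⁴.
By symmetry the centroid is at mid-height, ȳ = 2.6 in.
Transfer each piece to the centroidal x-axis using Ī + A·d² with d = y − 2.6:
  web: d = 0 in → contributes +2.9293 in⁴
  top flange (beyond web): d = 2.4 in → contributes +5.8888 in⁴
  bottom flange (beyond web): d = -2.4 in → contributes +5.8888 in⁴
Total I = 14.707 in⁴.
For the y-axis: x̄ = 0.98009 in.
Repeating about the centroidal y-axis gives I_y = 2.6685 in⁴.
Polar second moment: J = I_x + I_y = 17.375 in⁴.

J ≈ 17.4 in⁴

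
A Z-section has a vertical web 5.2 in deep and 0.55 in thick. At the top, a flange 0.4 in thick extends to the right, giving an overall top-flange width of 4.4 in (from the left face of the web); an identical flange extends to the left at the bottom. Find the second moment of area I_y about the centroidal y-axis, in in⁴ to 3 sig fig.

I_y ≈ 18.8 in⁴

Decompose the section into non-overlapping parts with the origin at the bottom-left of its bounding rectangle.
Web: 0.55 × 5.2, A = 2.86 in², x = 4.125 in, Ī = 0.072096 in⁴.
Top flange (beyond web): 3.85 × 0.4, A = 1.54 in², x = 6.325 in, Ī = 1.9022 in⁴.
Bottom flange (beyond web): 3.85 × 0.4, A = 1.54 in², x = 1.925 in, Ī = 1.9022 in⁴.
Centroid: x̄ = ΣA·x / ΣA = 4.125 in.
Transfer each piece to the centroidal y-axis using Ī + A·d² with d = x − 4.125:
  web: d = 0 in → contributes +0.072096 in⁴
  top flange (beyond web): d = 2.2 in → contributes +9.3558 in⁴
  bottom flange (beyond web): d = -2.2 in → contributes +9.3558 in⁴
Total I = 18.784 in⁴.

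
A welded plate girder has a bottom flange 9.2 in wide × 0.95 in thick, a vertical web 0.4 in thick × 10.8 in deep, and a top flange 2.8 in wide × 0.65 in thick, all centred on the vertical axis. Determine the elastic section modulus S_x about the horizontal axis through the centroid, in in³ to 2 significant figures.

S_x ≈ 33 in³

Break the section into simple shapes (no overlaps), measuring from the bottom-left corner of the bounding box.
Bottom plate: 9.2 × 0.95, A = 8.74 in², y = 0.475 in, Ī = 0.6573 in⁴.
Web plate: 0.4 × 10.8, A = 4.32 in², y = 6.35 in, Ī = 41.99 in⁴.
Top plate: 2.8 × 0.65, A = 1.82 in², y = 12.08 in, Ī = 0.06408 in⁴.
Centroid: ȳ = ΣA·y / ΣA = 3.599 in.
Transfer each piece to the horizontal axis through the centroid using Ī + A·d² with d = y − 3.599:
  bottom plate: d = -3.124 in → contributes +85.98 in⁴
  web plate: d = 2.751 in → contributes +74.67 in⁴
  top plate: d = 8.476 in → contributes +130.8 in⁴
Total I = 291.5 in⁴.
Extreme fibre distance c = 8.801 in; S = I/c = 33.12 in³.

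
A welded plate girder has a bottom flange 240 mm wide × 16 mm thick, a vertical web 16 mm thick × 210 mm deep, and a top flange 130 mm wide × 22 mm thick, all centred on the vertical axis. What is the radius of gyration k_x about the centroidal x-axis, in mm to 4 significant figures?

Break the section into simple shapes (no overlaps), measuring from the bottom-left corner of the bounding box.
Bottom plate: 240 × 16, A = 3 840 mm², y = 8 mm, Ī = 81 920 mm⁴.
Web plate: 16 × 210, A = 3 360 mm², y = 121 mm, Ī = 12 348 000 mm⁴.
Top plate: 130 × 22, A = 2 860 mm², y = 237 mm, Ī = 115 353 mm⁴.
Centroid: ȳ = ΣA·y / ΣA = 110.845 mm.
Transfer each piece to the centroidal x-axis using Ī + A·d² with d = y − 110.845:
  bottom plate: d = -102.845 mm → contributes +40 697 906 mm⁴
  web plate: d = 10.1551 mm → contributes +12 694 501 mm⁴
  top plate: d = 126.155 mm → contributes +45 632 544 mm⁴
Total I = 99 024 951 mm⁴.
Radius of gyration: k = √(I/A) = √(99 024 951 / 10 060) = 99.2141 mm.

k_x ≈ 99.21 mm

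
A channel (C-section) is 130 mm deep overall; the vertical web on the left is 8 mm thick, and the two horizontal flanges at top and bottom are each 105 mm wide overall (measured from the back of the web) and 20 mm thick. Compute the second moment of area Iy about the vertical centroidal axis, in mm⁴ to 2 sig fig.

Break the section into simple shapes (no overlaps), measuring from the bottom-left corner of the bounding box.
Web: 8 × 130, A = 1 040 mm², x = 4 mm, Ī = 5 547 mm⁴.
Top flange (beyond web): 97 × 20, A = 1 940 mm², x = 56.5 mm, Ī = 1 521 122 mm⁴.
Bottom flange (beyond web): 97 × 20, A = 1 940 mm², x = 56.5 mm, Ī = 1 521 122 mm⁴.
Centroid: x̄ = ΣA·x / ΣA = 45.4 mm.
Transfer each piece to the vertical centroidal axis using Ī + A·d² with d = x − 45.4:
  web: d = -41.4 mm → contributes +1 788 275 mm⁴
  top flange (beyond web): d = 11.1 mm → contributes +1 760 044 mm⁴
  bottom flange (beyond web): d = 11.1 mm → contributes +1 760 044 mm⁴
Total I = 5 308 363 mm⁴.

Iy ≈ 5.3 × 10⁶ mm⁴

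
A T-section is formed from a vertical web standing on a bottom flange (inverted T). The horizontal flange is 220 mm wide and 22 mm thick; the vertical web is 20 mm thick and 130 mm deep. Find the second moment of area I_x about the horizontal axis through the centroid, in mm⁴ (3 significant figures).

I_x ≈ 1.36 × 10⁷ mm⁴

Split into non-overlapping primitives; take the origin at the lower-left of the bounding box.
Flange: 220 × 22, A = 4 840 mm², y = 11 mm, Ī = 195 213 mm⁴.
Web: 20 × 130, A = 2 600 mm², y = 87 mm, Ī = 3 661 667 mm⁴.
Centroid: ȳ = ΣA·y / ΣA = 37.559 mm.
Transfer each piece to the horizontal axis through the centroid using Ī + A·d² with d = y − 37.559:
  flange: d = -26.559 mm → contributes +3 609 291 mm⁴
  web: d = 49.441 mm → contributes +10 017 103 mm⁴
Total I = 13 626 394 mm⁴.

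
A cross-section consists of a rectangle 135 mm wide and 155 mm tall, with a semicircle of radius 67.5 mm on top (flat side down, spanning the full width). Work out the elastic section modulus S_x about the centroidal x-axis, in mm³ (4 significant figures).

S_x ≈ 8.840 × 10⁵ mm³

Treat the section as a set of non-overlapping primitives; coordinates are from the bounding-box lower-left.
Rectangular body: 135 × 155, A = 20 925 mm², y = 77.5 mm, Ī = 41 893 594 mm⁴.
Semicircular cap: semicircle r = 67.5, A = 7156.94 mm², y = 183.648 mm, Ī = 2 278 490 mm⁴.
Centroid: ȳ = ΣA·y / ΣA = 104.553 mm.
Transfer each piece to the centroidal x-axis using Ī + A·d² with d = y − 104.553:
  rectangular body: d = -27.0528 mm → contributes +57 207 599 mm⁴
  semicircular cap: d = 79.0951 mm → contributes +47 052 588 mm⁴
Total I = 104 260 188 mm⁴.
Extreme fibre distance c = 117.947 mm; S = I/c = 883 956 mm³.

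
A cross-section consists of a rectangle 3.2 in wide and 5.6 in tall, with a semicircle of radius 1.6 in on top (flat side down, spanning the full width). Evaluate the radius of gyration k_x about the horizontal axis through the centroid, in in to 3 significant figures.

k_x ≈ 1.99 in

Split into non-overlapping primitives; take the origin at the lower-left of the bounding box.
Rectangular body: 3.2 × 5.6, A = 17.92 in², y = 2.8 in, Ī = 46.831 in⁴.
Semicircular cap: semicircle r = 1.6, A = 4.0212 in², y = 6.2791 in, Ī = 0.7193 in⁴.
Centroid: ȳ = ΣA·y / ΣA = 3.4376 in.
Transfer each piece to the horizontal axis through the centroid using Ī + A·d² with d = y − 3.4376:
  rectangular body: d = -0.63762 in → contributes +54.116 in⁴
  semicircular cap: d = 2.8414 in → contributes +33.186 in⁴
Total I = 87.302 in⁴.
Radius of gyration: k = √(I/A) = √(87.302 / 21.941) = 1.9947 in.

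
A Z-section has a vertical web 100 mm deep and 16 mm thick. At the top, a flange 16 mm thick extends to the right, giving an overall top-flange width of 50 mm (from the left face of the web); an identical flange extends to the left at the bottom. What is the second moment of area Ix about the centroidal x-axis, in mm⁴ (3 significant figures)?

Treat the section as a set of non-overlapping primitives; coordinates are from the bounding-box lower-left.
Web: 16 × 100, A = 1 600 mm², y = 50 mm, Ī = 1 333 333 mm⁴.
Top flange (beyond web): 34 × 16, A = 544 mm², y = 92 mm, Ī = 11 605 mm⁴.
Bottom flange (beyond web): 34 × 16, A = 544 mm², y = 8 mm, Ī = 11 605 mm⁴.
Centroid: ȳ = ΣA·y / ΣA = 50 mm.
Transfer each piece to the centroidal x-axis using Ī + A·d² with d = y − 50:
  web: d = 0 mm → contributes +1 333 333 mm⁴
  top flange (beyond web): d = 42 mm → contributes +971 221 mm⁴
  bottom flange (beyond web): d = -42 mm → contributes +971 221 mm⁴
Total I = 3 275 776 mm⁴.

Ix ≈ 3.28 × 10⁶ mm⁴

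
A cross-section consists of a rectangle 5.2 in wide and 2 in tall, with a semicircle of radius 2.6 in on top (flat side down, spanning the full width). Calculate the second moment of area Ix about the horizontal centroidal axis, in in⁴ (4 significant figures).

Ix ≈ 31.73 in⁴

Treat the section as a set of non-overlapping primitives; coordinates are from the bounding-box lower-left.
Rectangular body: 5.2 × 2, A = 10.4 in², y = 1 in, Ī = 3.46667 in⁴.
Semicircular cap: semicircle r = 2.6, A = 10.6186 in², y = 3.10347 in, Ī = 5.01563 in⁴.
Centroid: ȳ = ΣA·y / ΣA = 2.06267 in.
Transfer each piece to the horizontal centroidal axis using Ī + A·d² with d = y − 2.06267:
  rectangular body: d = -1.06267 in → contributes +15.2112 in⁴
  semicircular cap: d = 1.0408 in → contributes +16.5184 in⁴
Total I = 31.7295 in⁴.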